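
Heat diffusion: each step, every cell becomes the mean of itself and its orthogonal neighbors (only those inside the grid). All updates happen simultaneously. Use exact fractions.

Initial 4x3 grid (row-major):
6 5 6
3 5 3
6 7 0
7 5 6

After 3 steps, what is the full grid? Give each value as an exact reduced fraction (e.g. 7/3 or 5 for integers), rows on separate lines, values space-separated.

After step 1:
  14/3 11/2 14/3
  5 23/5 7/2
  23/4 23/5 4
  6 25/4 11/3
After step 2:
  91/18 583/120 41/9
  1201/240 116/25 503/120
  427/80 126/25 473/120
  6 1231/240 167/36
After step 3:
  10741/2160 34397/7200 2449/540
  36067/7200 28481/6000 3899/900
  12829/2400 14453/3000 16031/3600
  247/45 74909/14400 9871/2160

Answer: 10741/2160 34397/7200 2449/540
36067/7200 28481/6000 3899/900
12829/2400 14453/3000 16031/3600
247/45 74909/14400 9871/2160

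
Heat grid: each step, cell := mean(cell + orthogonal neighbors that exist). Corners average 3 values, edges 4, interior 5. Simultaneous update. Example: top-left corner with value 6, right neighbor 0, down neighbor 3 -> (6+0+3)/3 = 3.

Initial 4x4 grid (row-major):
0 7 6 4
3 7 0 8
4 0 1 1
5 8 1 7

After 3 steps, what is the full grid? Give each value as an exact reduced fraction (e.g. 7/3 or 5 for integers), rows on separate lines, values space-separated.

Answer: 8099/2160 30443/7200 9953/2400 1111/240
13819/3600 20933/6000 8051/2000 1493/400
515/144 22627/6000 6077/2000 175/48
1793/432 5093/1440 581/160 2267/720

Derivation:
After step 1:
  10/3 5 17/4 6
  7/2 17/5 22/5 13/4
  3 4 3/5 17/4
  17/3 7/2 17/4 3
After step 2:
  71/18 959/240 393/80 9/2
  397/120 203/50 159/50 179/40
  97/24 29/10 7/2 111/40
  73/18 209/48 227/80 23/6
After step 3:
  8099/2160 30443/7200 9953/2400 1111/240
  13819/3600 20933/6000 8051/2000 1493/400
  515/144 22627/6000 6077/2000 175/48
  1793/432 5093/1440 581/160 2267/720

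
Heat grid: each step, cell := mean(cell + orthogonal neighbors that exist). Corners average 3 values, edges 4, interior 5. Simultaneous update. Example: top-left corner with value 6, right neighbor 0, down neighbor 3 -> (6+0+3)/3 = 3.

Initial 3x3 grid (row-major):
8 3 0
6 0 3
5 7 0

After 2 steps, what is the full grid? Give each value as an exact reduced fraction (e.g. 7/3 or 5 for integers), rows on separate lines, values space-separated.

After step 1:
  17/3 11/4 2
  19/4 19/5 3/4
  6 3 10/3
After step 2:
  79/18 853/240 11/6
  1213/240 301/100 593/240
  55/12 121/30 85/36

Answer: 79/18 853/240 11/6
1213/240 301/100 593/240
55/12 121/30 85/36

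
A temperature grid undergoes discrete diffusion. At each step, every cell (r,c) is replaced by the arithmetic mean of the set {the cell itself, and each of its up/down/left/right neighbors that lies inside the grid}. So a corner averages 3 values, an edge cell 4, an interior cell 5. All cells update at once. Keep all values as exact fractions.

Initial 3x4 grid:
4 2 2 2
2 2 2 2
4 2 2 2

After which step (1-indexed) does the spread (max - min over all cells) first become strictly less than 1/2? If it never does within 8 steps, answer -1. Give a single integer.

Step 1: max=3, min=2, spread=1
Step 2: max=49/18, min=2, spread=13/18
Step 3: max=1877/720, min=2, spread=437/720
Step 4: max=4063/1620, min=295/144, spread=2977/6480
  -> spread < 1/2 first at step 4
Step 5: max=6399821/2592000, min=2329/1125, spread=206761/518400
Step 6: max=376848679/155520000, min=758147/360000, spread=1973167/6220800
Step 7: max=22380808661/9331200000, min=34458761/16200000, spread=101302493/373248000
Step 8: max=1328541595999/559872000000, min=8361341171/3888000000, spread=996067739/4478976000

Answer: 4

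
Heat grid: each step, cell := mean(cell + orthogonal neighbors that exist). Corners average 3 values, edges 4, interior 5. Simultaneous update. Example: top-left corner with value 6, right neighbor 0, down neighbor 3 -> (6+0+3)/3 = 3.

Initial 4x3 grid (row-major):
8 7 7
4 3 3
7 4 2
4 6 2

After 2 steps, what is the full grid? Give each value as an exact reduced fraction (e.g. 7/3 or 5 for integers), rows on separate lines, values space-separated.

After step 1:
  19/3 25/4 17/3
  11/2 21/5 15/4
  19/4 22/5 11/4
  17/3 4 10/3
After step 2:
  217/36 449/80 47/9
  1247/240 241/50 491/120
  1219/240 201/50 427/120
  173/36 87/20 121/36

Answer: 217/36 449/80 47/9
1247/240 241/50 491/120
1219/240 201/50 427/120
173/36 87/20 121/36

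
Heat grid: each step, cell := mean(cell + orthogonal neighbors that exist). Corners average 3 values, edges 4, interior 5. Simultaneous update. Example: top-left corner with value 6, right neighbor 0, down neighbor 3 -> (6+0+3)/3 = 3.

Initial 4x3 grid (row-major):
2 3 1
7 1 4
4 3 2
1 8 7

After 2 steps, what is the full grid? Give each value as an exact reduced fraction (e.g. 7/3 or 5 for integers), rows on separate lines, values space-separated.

Answer: 37/12 721/240 77/36
297/80 289/100 46/15
911/240 197/50 229/60
77/18 367/80 173/36

Derivation:
After step 1:
  4 7/4 8/3
  7/2 18/5 2
  15/4 18/5 4
  13/3 19/4 17/3
After step 2:
  37/12 721/240 77/36
  297/80 289/100 46/15
  911/240 197/50 229/60
  77/18 367/80 173/36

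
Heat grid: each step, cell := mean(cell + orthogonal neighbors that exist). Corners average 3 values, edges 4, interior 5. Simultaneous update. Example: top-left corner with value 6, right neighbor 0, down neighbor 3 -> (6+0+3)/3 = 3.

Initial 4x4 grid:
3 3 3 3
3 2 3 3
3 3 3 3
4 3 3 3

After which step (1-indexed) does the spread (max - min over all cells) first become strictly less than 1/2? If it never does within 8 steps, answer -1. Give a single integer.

Answer: 2

Derivation:
Step 1: max=10/3, min=11/4, spread=7/12
Step 2: max=59/18, min=139/50, spread=112/225
  -> spread < 1/2 first at step 2
Step 3: max=6773/2160, min=6833/2400, spread=6233/21600
Step 4: max=201311/64800, min=62183/21600, spread=7381/32400
Step 5: max=5951981/1944000, min=6252041/2160000, spread=3251441/19440000
Step 6: max=35513263/11664000, min=56605691/19440000, spread=3874621/29160000
Step 7: max=5294012993/1749600000, min=5677550633/1944000000, spread=1842174233/17496000000
Step 8: max=158276390771/52488000000, min=170910276347/58320000000, spread=44571420587/524880000000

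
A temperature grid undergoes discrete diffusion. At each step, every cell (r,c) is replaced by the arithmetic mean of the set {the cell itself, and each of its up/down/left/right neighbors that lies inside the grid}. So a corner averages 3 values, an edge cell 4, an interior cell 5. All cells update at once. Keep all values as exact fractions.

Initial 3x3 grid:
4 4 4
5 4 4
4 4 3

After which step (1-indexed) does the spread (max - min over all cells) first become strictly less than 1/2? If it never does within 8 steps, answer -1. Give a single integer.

Step 1: max=13/3, min=11/3, spread=2/3
Step 2: max=1027/240, min=67/18, spread=401/720
Step 3: max=9077/2160, min=4181/1080, spread=143/432
  -> spread < 1/2 first at step 3
Step 4: max=535879/129600, min=252877/64800, spread=1205/5184
Step 5: max=31994813/7776000, min=15362969/3888000, spread=10151/62208
Step 6: max=1906102111/466560000, min=926326993/233280000, spread=85517/746496
Step 7: max=113968156517/27993600000, min=55858404821/13996800000, spread=720431/8957952
Step 8: max=6816061489399/1679616000000, min=3360614955637/839808000000, spread=6069221/107495424

Answer: 3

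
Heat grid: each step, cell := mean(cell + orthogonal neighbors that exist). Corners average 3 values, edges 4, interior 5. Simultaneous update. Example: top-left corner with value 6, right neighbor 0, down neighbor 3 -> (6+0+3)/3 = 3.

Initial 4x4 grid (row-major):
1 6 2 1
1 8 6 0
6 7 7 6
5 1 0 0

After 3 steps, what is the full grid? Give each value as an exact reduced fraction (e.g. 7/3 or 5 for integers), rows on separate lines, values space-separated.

Answer: 8611/2160 359/90 274/75 1091/360
6257/1440 5417/1200 797/200 4079/1200
10687/2400 1117/250 8043/2000 3911/1200
62/15 3159/800 8077/2400 2149/720

Derivation:
After step 1:
  8/3 17/4 15/4 1
  4 28/5 23/5 13/4
  19/4 29/5 26/5 13/4
  4 13/4 2 2
After step 2:
  131/36 61/15 17/5 8/3
  1021/240 97/20 112/25 121/40
  371/80 123/25 417/100 137/40
  4 301/80 249/80 29/12
After step 3:
  8611/2160 359/90 274/75 1091/360
  6257/1440 5417/1200 797/200 4079/1200
  10687/2400 1117/250 8043/2000 3911/1200
  62/15 3159/800 8077/2400 2149/720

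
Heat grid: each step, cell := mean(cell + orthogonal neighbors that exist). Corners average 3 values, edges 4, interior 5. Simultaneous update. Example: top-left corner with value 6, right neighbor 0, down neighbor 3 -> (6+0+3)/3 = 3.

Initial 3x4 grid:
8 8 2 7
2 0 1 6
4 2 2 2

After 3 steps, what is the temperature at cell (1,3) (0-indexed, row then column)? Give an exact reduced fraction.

Step 1: cell (1,3) = 4
Step 2: cell (1,3) = 109/30
Step 3: cell (1,3) = 6377/1800
Full grid after step 3:
  1531/360 4823/1200 399/100 731/180
  25273/7200 19579/6000 19169/6000 6377/1800
  6241/2160 18463/7200 19103/7200 6467/2160

Answer: 6377/1800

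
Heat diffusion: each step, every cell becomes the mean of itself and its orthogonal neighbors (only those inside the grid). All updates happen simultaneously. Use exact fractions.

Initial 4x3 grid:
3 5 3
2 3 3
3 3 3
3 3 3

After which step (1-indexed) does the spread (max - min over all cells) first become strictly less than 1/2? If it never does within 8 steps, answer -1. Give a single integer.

Answer: 3

Derivation:
Step 1: max=11/3, min=11/4, spread=11/12
Step 2: max=137/40, min=23/8, spread=11/20
Step 3: max=3611/1080, min=211/72, spread=223/540
  -> spread < 1/2 first at step 3
Step 4: max=211507/64800, min=31877/10800, spread=4049/12960
Step 5: max=12553193/3888000, min=961619/324000, spread=202753/777600
Step 6: max=745432207/233280000, min=14526559/4860000, spread=385259/1866240
Step 7: max=44432612813/13996800000, min=876176981/291600000, spread=95044709/559872000
Step 8: max=2651090610967/839808000000, min=52831966429/17496000000, spread=921249779/6718464000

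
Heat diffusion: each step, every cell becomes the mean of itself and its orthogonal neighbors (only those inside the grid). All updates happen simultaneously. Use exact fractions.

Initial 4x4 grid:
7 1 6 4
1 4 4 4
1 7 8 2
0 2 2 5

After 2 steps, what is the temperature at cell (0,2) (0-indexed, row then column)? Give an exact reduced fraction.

Answer: 1087/240

Derivation:
Step 1: cell (0,2) = 15/4
Step 2: cell (0,2) = 1087/240
Full grid after step 2:
  43/12 293/80 1087/240 143/36
  119/40 83/20 409/100 1087/240
  109/40 87/25 116/25 317/80
  2 31/10 73/20 4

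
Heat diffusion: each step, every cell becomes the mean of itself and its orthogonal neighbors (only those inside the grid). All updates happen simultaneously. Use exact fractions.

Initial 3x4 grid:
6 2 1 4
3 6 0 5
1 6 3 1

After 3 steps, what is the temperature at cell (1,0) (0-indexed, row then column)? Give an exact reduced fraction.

Step 1: cell (1,0) = 4
Step 2: cell (1,0) = 18/5
Step 3: cell (1,0) = 1111/300
Full grid after step 3:
  3797/1080 6091/1800 2533/900 76/27
  1111/300 1631/500 9181/3000 19409/7200
  3847/1080 12457/3600 1173/400 35/12

Answer: 1111/300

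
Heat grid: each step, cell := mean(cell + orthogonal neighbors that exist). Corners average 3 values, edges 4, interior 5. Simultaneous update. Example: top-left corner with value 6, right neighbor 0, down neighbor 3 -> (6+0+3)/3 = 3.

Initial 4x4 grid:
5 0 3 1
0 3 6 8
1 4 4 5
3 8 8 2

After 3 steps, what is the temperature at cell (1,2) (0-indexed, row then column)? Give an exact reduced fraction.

Answer: 1019/250

Derivation:
Step 1: cell (1,2) = 24/5
Step 2: cell (1,2) = 203/50
Step 3: cell (1,2) = 1019/250
Full grid after step 3:
  2423/1080 20509/7200 2757/800 719/180
  19249/7200 9479/3000 1019/250 10541/2400
  1567/480 3999/1000 467/100 11789/2400
  283/72 2171/480 12119/2400 233/45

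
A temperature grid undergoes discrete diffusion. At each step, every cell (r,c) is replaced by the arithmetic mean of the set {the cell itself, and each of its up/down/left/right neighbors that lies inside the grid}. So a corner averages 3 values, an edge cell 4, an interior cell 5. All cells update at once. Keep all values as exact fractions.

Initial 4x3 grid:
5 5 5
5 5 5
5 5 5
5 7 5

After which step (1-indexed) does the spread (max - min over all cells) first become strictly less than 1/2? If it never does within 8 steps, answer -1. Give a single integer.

Answer: 3

Derivation:
Step 1: max=17/3, min=5, spread=2/3
Step 2: max=667/120, min=5, spread=67/120
Step 3: max=5837/1080, min=5, spread=437/1080
  -> spread < 1/2 first at step 3
Step 4: max=2317531/432000, min=2509/500, spread=29951/86400
Step 5: max=20655821/3888000, min=17033/3375, spread=206761/777600
Step 6: max=8232195571/1555200000, min=13665671/2700000, spread=14430763/62208000
Step 7: max=491667741689/93312000000, min=1097652727/216000000, spread=139854109/746496000
Step 8: max=29416071890251/5598720000000, min=99051228977/19440000000, spread=7114543559/44789760000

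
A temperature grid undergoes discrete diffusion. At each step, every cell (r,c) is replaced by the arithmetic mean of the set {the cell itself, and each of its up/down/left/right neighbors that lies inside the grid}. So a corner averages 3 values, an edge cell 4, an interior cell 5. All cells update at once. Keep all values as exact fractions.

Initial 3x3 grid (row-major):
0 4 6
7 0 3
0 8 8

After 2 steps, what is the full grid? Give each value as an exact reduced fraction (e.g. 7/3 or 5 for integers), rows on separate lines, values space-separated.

After step 1:
  11/3 5/2 13/3
  7/4 22/5 17/4
  5 4 19/3
After step 2:
  95/36 149/40 133/36
  889/240 169/50 1159/240
  43/12 74/15 175/36

Answer: 95/36 149/40 133/36
889/240 169/50 1159/240
43/12 74/15 175/36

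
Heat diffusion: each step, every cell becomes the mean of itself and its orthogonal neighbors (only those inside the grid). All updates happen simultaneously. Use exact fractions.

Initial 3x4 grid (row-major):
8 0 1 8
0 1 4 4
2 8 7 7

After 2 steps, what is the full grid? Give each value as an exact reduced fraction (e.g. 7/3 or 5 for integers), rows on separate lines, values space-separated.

After step 1:
  8/3 5/2 13/4 13/3
  11/4 13/5 17/5 23/4
  10/3 9/2 13/2 6
After step 2:
  95/36 661/240 809/240 40/9
  227/80 63/20 43/10 1169/240
  127/36 127/30 51/10 73/12

Answer: 95/36 661/240 809/240 40/9
227/80 63/20 43/10 1169/240
127/36 127/30 51/10 73/12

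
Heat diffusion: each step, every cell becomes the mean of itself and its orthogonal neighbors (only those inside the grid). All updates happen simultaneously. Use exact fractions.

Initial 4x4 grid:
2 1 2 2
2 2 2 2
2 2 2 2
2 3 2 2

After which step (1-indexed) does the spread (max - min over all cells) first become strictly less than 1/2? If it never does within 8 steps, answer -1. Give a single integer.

Answer: 3

Derivation:
Step 1: max=7/3, min=5/3, spread=2/3
Step 2: max=271/120, min=209/120, spread=31/60
Step 3: max=2371/1080, min=1949/1080, spread=211/540
  -> spread < 1/2 first at step 3
Step 4: max=231871/108000, min=200129/108000, spread=15871/54000
Step 5: max=2059891/972000, min=1828109/972000, spread=115891/486000
Step 6: max=203632711/97200000, min=185167289/97200000, spread=9232711/48600000
Step 7: max=1816759531/874800000, min=1682440469/874800000, spread=67159531/437400000
Step 8: max=180580197151/87480000000, min=169339802849/87480000000, spread=5620197151/43740000000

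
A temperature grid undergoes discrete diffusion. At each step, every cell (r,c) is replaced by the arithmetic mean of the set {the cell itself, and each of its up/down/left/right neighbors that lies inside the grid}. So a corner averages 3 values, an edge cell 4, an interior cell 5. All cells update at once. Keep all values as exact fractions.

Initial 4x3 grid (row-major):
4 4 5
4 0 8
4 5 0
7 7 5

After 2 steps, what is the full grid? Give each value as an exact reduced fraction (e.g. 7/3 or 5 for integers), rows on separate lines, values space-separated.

Answer: 41/12 1027/240 73/18
81/20 169/50 1057/240
43/10 229/50 299/80
17/3 24/5 29/6

Derivation:
After step 1:
  4 13/4 17/3
  3 21/5 13/4
  5 16/5 9/2
  6 6 4
After step 2:
  41/12 1027/240 73/18
  81/20 169/50 1057/240
  43/10 229/50 299/80
  17/3 24/5 29/6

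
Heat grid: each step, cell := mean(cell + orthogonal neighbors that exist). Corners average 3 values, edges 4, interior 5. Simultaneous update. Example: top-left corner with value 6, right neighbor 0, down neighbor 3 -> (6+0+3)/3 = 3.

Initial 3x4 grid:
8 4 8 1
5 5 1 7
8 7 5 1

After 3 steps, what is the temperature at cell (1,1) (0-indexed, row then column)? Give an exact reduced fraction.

Answer: 1913/375

Derivation:
Step 1: cell (1,1) = 22/5
Step 2: cell (1,1) = 143/25
Step 3: cell (1,1) = 1913/375
Full grid after step 3:
  12169/2160 39391/7200 31721/7200 9497/2160
  43451/7200 1913/375 1783/375 27691/7200
  12589/2160 39991/7200 31121/7200 9077/2160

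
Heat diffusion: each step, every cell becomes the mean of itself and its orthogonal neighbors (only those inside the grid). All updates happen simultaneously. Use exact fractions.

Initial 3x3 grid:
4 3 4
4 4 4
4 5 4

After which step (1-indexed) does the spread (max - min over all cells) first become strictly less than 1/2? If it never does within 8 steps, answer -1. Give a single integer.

Answer: 2

Derivation:
Step 1: max=13/3, min=11/3, spread=2/3
Step 2: max=203/48, min=181/48, spread=11/24
  -> spread < 1/2 first at step 2
Step 3: max=2393/576, min=2215/576, spread=89/288
Step 4: max=28403/6912, min=26893/6912, spread=755/3456
Step 5: max=338129/82944, min=325423/82944, spread=6353/41472
Step 6: max=4034843/995328, min=3927781/995328, spread=53531/497664
Step 7: max=48226697/11943936, min=47324791/11943936, spread=450953/5971968
Step 8: max=577107971/143327232, min=569509885/143327232, spread=3799043/71663616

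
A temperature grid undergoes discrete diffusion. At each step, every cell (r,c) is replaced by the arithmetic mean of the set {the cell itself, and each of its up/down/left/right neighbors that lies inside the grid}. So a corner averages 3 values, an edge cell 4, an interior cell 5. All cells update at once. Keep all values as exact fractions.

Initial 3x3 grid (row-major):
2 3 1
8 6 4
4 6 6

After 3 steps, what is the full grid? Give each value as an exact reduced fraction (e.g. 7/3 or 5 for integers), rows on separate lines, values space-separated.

Answer: 1183/270 4769/1200 8329/2160
8741/1800 28361/6000 20851/4800
1949/360 37289/7200 10799/2160

Derivation:
After step 1:
  13/3 3 8/3
  5 27/5 17/4
  6 11/2 16/3
After step 2:
  37/9 77/20 119/36
  311/60 463/100 353/80
  11/2 667/120 181/36
After step 3:
  1183/270 4769/1200 8329/2160
  8741/1800 28361/6000 20851/4800
  1949/360 37289/7200 10799/2160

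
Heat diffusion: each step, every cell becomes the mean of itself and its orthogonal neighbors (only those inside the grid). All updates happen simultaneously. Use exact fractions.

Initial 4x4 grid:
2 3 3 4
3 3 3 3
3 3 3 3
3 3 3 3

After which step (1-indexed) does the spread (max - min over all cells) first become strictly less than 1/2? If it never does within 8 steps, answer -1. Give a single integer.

Answer: 3

Derivation:
Step 1: max=10/3, min=8/3, spread=2/3
Step 2: max=59/18, min=49/18, spread=5/9
Step 3: max=1369/432, min=1223/432, spread=73/216
  -> spread < 1/2 first at step 3
Step 4: max=40651/12960, min=37109/12960, spread=1771/6480
Step 5: max=240893/77760, min=225667/77760, spread=7613/38880
Step 6: max=35906311/11664000, min=34077689/11664000, spread=914311/5832000
Step 7: max=214162673/69984000, min=205741327/69984000, spread=4210673/34992000
Step 8: max=32001984751/10497600000, min=30983615249/10497600000, spread=509184751/5248800000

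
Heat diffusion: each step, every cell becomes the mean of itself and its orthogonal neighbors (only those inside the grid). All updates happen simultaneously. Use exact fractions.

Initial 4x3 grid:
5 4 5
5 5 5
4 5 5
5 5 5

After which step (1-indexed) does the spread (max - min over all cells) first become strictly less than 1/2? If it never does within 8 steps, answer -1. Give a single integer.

Answer: 1

Derivation:
Step 1: max=5, min=14/3, spread=1/3
  -> spread < 1/2 first at step 1
Step 2: max=5, min=1133/240, spread=67/240
Step 3: max=889/180, min=10213/2160, spread=91/432
Step 4: max=26543/5400, min=615677/129600, spread=4271/25920
Step 5: max=58711/12000, min=37051003/7776000, spread=39749/311040
Step 6: max=11853581/2430000, min=2228901977/466560000, spread=1879423/18662400
Step 7: max=2838120041/583200000, min=134010088843/27993600000, spread=3551477/44789760
Step 8: max=14165848787/2916000000, min=8053724923937/1679616000000, spread=846431819/13436928000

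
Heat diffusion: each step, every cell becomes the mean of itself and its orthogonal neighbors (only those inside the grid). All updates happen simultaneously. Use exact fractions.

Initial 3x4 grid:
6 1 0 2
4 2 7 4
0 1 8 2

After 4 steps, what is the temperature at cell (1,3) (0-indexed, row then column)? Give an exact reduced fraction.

Answer: 3030181/864000

Derivation:
Step 1: cell (1,3) = 15/4
Step 2: cell (1,3) = 877/240
Step 3: cell (1,3) = 51479/14400
Step 4: cell (1,3) = 3030181/864000
Full grid after step 4:
  186127/64800 638809/216000 222143/72000 138313/43200
  311497/108000 275941/90000 1206239/360000 3030181/864000
  188377/64800 684559/216000 770179/216000 488039/129600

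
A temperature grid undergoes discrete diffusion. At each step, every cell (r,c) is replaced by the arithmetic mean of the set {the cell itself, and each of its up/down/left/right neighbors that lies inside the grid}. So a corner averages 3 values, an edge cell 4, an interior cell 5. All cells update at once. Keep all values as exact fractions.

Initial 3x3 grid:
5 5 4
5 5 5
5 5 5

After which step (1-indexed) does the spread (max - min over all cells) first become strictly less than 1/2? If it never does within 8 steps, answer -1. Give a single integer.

Answer: 1

Derivation:
Step 1: max=5, min=14/3, spread=1/3
  -> spread < 1/2 first at step 1
Step 2: max=5, min=85/18, spread=5/18
Step 3: max=5, min=1039/216, spread=41/216
Step 4: max=1789/360, min=62669/12960, spread=347/2592
Step 5: max=17843/3600, min=3781063/777600, spread=2921/31104
Step 6: max=2134517/432000, min=227451461/46656000, spread=24611/373248
Step 7: max=47943259/9720000, min=13678077967/2799360000, spread=207329/4478976
Step 8: max=2553198401/518400000, min=821778047549/167961600000, spread=1746635/53747712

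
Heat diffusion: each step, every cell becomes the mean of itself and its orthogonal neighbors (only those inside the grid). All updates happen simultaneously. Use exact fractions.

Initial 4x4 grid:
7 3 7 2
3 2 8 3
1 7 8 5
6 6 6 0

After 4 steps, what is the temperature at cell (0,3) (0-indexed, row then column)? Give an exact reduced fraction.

Answer: 6823/1440

Derivation:
Step 1: cell (0,3) = 4
Step 2: cell (0,3) = 9/2
Step 3: cell (0,3) = 1109/240
Step 4: cell (0,3) = 6823/1440
Full grid after step 4:
  11315/2592 998057/216000 340259/72000 6823/1440
  15173/3375 842057/180000 98033/20000 42683/9000
  15611/3375 35627/7200 177671/36000 131333/27000
  314777/64800 1070219/216000 1091179/216000 312697/64800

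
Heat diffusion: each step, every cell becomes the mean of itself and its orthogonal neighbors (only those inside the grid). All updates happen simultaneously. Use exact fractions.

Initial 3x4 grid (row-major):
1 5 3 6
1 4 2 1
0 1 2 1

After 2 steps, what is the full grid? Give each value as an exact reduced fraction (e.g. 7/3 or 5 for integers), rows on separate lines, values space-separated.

After step 1:
  7/3 13/4 4 10/3
  3/2 13/5 12/5 5/2
  2/3 7/4 3/2 4/3
After step 2:
  85/36 731/240 779/240 59/18
  71/40 23/10 13/5 287/120
  47/36 391/240 419/240 16/9

Answer: 85/36 731/240 779/240 59/18
71/40 23/10 13/5 287/120
47/36 391/240 419/240 16/9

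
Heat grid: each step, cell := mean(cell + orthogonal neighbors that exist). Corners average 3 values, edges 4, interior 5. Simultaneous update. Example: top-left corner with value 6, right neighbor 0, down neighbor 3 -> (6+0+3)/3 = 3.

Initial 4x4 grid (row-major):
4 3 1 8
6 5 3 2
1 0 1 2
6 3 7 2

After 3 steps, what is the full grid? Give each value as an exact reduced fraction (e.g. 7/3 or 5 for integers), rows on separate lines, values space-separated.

Answer: 8129/2160 12439/3600 12467/3600 3557/1080
24773/7200 20003/6000 8849/3000 5731/1800
4849/1440 8851/3000 17941/6000 1001/360
707/216 4717/1440 4253/1440 6631/2160

Derivation:
After step 1:
  13/3 13/4 15/4 11/3
  4 17/5 12/5 15/4
  13/4 2 13/5 7/4
  10/3 4 13/4 11/3
After step 2:
  139/36 221/60 49/15 67/18
  899/240 301/100 159/50 347/120
  151/48 61/20 12/5 353/120
  127/36 151/48 811/240 26/9
After step 3:
  8129/2160 12439/3600 12467/3600 3557/1080
  24773/7200 20003/6000 8849/3000 5731/1800
  4849/1440 8851/3000 17941/6000 1001/360
  707/216 4717/1440 4253/1440 6631/2160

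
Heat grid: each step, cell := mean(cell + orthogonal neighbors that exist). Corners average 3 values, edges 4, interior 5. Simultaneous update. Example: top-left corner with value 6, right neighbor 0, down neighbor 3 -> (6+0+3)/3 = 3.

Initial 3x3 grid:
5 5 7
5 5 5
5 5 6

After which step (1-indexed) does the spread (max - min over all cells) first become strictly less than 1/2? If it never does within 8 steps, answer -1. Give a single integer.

Step 1: max=23/4, min=5, spread=3/4
Step 2: max=203/36, min=5, spread=23/36
Step 3: max=2357/432, min=731/144, spread=41/108
  -> spread < 1/2 first at step 3
Step 4: max=140491/25920, min=12361/2400, spread=34961/129600
Step 5: max=8341397/1555200, min=2683099/518400, spread=2921/15552
Step 6: max=498390859/93312000, min=162028453/31104000, spread=24611/186624
Step 7: max=29775071573/5598720000, min=361194433/69120000, spread=207329/2239488
Step 8: max=1782311880331/335923200000, min=586826314277/111974400000, spread=1746635/26873856

Answer: 3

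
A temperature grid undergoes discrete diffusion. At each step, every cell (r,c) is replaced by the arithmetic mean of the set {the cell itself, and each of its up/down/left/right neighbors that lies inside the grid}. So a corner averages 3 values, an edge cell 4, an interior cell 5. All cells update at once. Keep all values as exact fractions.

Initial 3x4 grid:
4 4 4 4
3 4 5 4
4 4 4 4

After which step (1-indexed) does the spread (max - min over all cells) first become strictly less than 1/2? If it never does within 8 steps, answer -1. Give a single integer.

Answer: 2

Derivation:
Step 1: max=17/4, min=11/3, spread=7/12
Step 2: max=419/100, min=181/48, spread=503/1200
  -> spread < 1/2 first at step 2
Step 3: max=19963/4800, min=55339/14400, spread=91/288
Step 4: max=178583/43200, min=3354161/864000, spread=217499/864000
Step 5: max=71246803/17280000, min=202620259/51840000, spread=222403/1036800
Step 6: max=4257143177/1036800000, min=12226961081/3110400000, spread=10889369/62208000
Step 7: max=254683730443/62208000000, min=736521175579/186624000000, spread=110120063/746496000
Step 8: max=15236017732337/3732480000000, min=44342389497761/11197440000000, spread=5462654797/44789760000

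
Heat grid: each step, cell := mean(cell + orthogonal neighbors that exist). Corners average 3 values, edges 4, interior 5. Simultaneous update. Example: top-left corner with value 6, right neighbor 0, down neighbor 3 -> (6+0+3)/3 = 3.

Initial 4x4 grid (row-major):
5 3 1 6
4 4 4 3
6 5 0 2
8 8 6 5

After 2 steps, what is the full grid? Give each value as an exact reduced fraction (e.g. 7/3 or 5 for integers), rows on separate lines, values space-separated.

After step 1:
  4 13/4 7/2 10/3
  19/4 4 12/5 15/4
  23/4 23/5 17/5 5/2
  22/3 27/4 19/4 13/3
After step 2:
  4 59/16 749/240 127/36
  37/8 19/5 341/100 719/240
  673/120 49/10 353/100 839/240
  119/18 703/120 577/120 139/36

Answer: 4 59/16 749/240 127/36
37/8 19/5 341/100 719/240
673/120 49/10 353/100 839/240
119/18 703/120 577/120 139/36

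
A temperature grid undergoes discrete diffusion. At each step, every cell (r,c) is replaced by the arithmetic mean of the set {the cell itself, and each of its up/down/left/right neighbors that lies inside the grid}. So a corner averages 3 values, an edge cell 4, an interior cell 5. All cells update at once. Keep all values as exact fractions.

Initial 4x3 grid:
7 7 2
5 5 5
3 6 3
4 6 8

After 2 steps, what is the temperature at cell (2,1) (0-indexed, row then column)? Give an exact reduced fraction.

Answer: 131/25

Derivation:
Step 1: cell (2,1) = 23/5
Step 2: cell (2,1) = 131/25
Full grid after step 2:
  199/36 437/80 41/9
  643/120 121/25 1171/240
  553/120 131/25 1171/240
  89/18 103/20 103/18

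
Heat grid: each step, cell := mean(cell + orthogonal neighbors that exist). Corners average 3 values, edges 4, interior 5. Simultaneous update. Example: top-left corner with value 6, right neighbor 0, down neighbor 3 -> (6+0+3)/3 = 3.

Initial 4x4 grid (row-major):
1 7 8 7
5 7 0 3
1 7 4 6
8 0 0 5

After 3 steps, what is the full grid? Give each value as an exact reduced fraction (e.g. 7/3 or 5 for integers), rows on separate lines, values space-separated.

Answer: 2573/540 35399/7200 811/160 3673/720
31529/7200 6923/1500 1827/400 1097/240
10043/2400 7827/2000 2353/600 14183/3600
887/240 553/150 1531/450 3827/1080

Derivation:
After step 1:
  13/3 23/4 11/2 6
  7/2 26/5 22/5 4
  21/4 19/5 17/5 9/2
  3 15/4 9/4 11/3
After step 2:
  163/36 1247/240 433/80 31/6
  1097/240 453/100 9/2 189/40
  311/80 107/25 367/100 467/120
  4 16/5 49/15 125/36
After step 3:
  2573/540 35399/7200 811/160 3673/720
  31529/7200 6923/1500 1827/400 1097/240
  10043/2400 7827/2000 2353/600 14183/3600
  887/240 553/150 1531/450 3827/1080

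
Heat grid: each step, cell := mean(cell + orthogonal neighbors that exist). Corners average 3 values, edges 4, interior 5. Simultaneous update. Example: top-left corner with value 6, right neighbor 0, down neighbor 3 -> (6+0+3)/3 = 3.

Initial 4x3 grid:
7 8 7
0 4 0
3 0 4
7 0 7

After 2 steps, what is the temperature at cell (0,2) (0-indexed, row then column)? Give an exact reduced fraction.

Step 1: cell (0,2) = 5
Step 2: cell (0,2) = 61/12
Full grid after step 2:
  5 189/40 61/12
  67/20 367/100 139/40
  173/60 267/100 371/120
  28/9 127/40 119/36

Answer: 61/12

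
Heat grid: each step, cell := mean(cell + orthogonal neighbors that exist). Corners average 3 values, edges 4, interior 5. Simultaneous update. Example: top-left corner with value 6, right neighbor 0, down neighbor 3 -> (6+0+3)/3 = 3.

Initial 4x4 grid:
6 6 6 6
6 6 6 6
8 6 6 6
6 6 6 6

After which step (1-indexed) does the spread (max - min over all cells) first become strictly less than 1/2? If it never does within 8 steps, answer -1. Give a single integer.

Answer: 3

Derivation:
Step 1: max=20/3, min=6, spread=2/3
Step 2: max=391/60, min=6, spread=31/60
Step 3: max=3451/540, min=6, spread=211/540
  -> spread < 1/2 first at step 3
Step 4: max=340843/54000, min=6, spread=16843/54000
Step 5: max=3054643/486000, min=27079/4500, spread=130111/486000
Step 6: max=91122367/14580000, min=1627159/270000, spread=3255781/14580000
Step 7: max=2724753691/437400000, min=1631107/270000, spread=82360351/437400000
Step 8: max=81483316891/13122000000, min=294106441/48600000, spread=2074577821/13122000000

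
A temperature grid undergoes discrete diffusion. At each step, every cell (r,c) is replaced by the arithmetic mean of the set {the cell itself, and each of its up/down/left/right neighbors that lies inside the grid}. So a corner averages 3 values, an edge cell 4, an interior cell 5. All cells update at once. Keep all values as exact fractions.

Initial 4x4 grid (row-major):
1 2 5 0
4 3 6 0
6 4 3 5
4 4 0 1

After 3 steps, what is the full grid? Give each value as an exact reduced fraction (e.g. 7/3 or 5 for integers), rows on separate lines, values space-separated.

Answer: 1697/540 1367/450 659/225 1411/540
6323/1800 5159/1500 911/300 4987/1800
6991/1800 5371/1500 1549/500 103/40
419/108 782/225 14/5 443/180

Derivation:
After step 1:
  7/3 11/4 13/4 5/3
  7/2 19/5 17/5 11/4
  9/2 4 18/5 9/4
  14/3 3 2 2
After step 2:
  103/36 91/30 83/30 23/9
  53/15 349/100 84/25 151/60
  25/6 189/50 61/20 53/20
  73/18 41/12 53/20 25/12
After step 3:
  1697/540 1367/450 659/225 1411/540
  6323/1800 5159/1500 911/300 4987/1800
  6991/1800 5371/1500 1549/500 103/40
  419/108 782/225 14/5 443/180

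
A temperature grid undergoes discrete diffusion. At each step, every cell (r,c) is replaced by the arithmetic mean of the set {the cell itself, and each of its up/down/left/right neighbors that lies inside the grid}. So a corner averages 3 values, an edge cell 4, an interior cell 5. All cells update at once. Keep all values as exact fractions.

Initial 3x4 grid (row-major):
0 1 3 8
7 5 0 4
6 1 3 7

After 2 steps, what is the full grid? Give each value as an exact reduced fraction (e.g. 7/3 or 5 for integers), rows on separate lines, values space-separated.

Answer: 113/36 643/240 53/16 17/4
439/120 163/50 163/50 209/48
155/36 419/120 85/24 73/18

Derivation:
After step 1:
  8/3 9/4 3 5
  9/2 14/5 3 19/4
  14/3 15/4 11/4 14/3
After step 2:
  113/36 643/240 53/16 17/4
  439/120 163/50 163/50 209/48
  155/36 419/120 85/24 73/18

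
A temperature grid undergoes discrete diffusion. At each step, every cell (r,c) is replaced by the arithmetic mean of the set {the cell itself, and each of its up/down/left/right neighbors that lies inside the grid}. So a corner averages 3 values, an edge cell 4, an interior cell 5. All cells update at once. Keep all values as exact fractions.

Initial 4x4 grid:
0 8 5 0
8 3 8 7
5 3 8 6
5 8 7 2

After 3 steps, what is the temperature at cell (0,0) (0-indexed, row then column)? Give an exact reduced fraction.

Step 1: cell (0,0) = 16/3
Step 2: cell (0,0) = 40/9
Step 3: cell (0,0) = 1061/216
Full grid after step 3:
  1061/216 35231/7200 12397/2400 3599/720
  35771/7200 3239/600 10841/2000 3233/600
  4347/800 11157/2000 2903/500 677/120
  4003/720 3469/600 701/120 1027/180

Answer: 1061/216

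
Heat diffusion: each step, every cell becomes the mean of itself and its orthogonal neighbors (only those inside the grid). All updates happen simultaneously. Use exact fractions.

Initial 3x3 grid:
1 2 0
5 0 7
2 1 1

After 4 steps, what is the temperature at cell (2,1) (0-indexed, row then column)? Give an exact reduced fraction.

Step 1: cell (2,1) = 1
Step 2: cell (2,1) = 29/12
Step 3: cell (2,1) = 145/72
Step 4: cell (2,1) = 19591/8640
Full grid after step 4:
  10733/5184 77029/34560 1229/576
  19271/8640 30103/14400 2209/960
  2729/1296 19591/8640 937/432

Answer: 19591/8640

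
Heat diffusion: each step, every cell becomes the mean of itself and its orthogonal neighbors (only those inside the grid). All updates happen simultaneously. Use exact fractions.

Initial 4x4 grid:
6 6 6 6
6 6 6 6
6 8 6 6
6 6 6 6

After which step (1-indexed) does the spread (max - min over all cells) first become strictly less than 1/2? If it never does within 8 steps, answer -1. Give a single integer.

Answer: 2

Derivation:
Step 1: max=13/2, min=6, spread=1/2
Step 2: max=161/25, min=6, spread=11/25
  -> spread < 1/2 first at step 2
Step 3: max=7567/1200, min=6, spread=367/1200
Step 4: max=33971/5400, min=1813/300, spread=1337/5400
Step 5: max=1013669/162000, min=54469/9000, spread=33227/162000
Step 6: max=30374327/4860000, min=328049/54000, spread=849917/4860000
Step 7: max=908514347/145800000, min=4928533/810000, spread=21378407/145800000
Step 8: max=27210462371/4374000000, min=1481688343/243000000, spread=540072197/4374000000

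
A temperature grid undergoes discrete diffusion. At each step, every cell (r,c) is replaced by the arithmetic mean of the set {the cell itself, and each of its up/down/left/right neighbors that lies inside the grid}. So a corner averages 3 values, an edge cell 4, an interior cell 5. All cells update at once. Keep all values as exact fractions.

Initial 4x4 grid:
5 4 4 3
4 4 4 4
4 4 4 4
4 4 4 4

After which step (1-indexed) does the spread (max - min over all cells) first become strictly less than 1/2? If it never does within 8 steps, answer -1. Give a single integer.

Answer: 3

Derivation:
Step 1: max=13/3, min=11/3, spread=2/3
Step 2: max=77/18, min=67/18, spread=5/9
Step 3: max=1801/432, min=1655/432, spread=73/216
  -> spread < 1/2 first at step 3
Step 4: max=53611/12960, min=50069/12960, spread=1771/6480
Step 5: max=318653/77760, min=303427/77760, spread=7613/38880
Step 6: max=47570311/11664000, min=45741689/11664000, spread=914311/5832000
Step 7: max=284146673/69984000, min=275725327/69984000, spread=4210673/34992000
Step 8: max=42499584751/10497600000, min=41481215249/10497600000, spread=509184751/5248800000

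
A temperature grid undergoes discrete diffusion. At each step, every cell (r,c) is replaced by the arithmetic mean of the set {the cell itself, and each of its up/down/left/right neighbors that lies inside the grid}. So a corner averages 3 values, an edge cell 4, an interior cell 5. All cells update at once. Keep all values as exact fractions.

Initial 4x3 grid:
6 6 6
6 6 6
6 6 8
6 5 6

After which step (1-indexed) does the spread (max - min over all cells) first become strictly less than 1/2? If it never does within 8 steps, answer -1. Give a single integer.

Answer: 3

Derivation:
Step 1: max=13/2, min=17/3, spread=5/6
Step 2: max=383/60, min=209/36, spread=26/45
Step 3: max=1247/200, min=12787/2160, spread=3403/10800
  -> spread < 1/2 first at step 3
Step 4: max=167173/27000, min=773489/129600, spread=144707/648000
Step 5: max=554089/90000, min=46746691/7776000, spread=5632993/38880000
Step 6: max=4140097/675000, min=2814417209/466560000, spread=236089187/2332800000
Step 7: max=1983613459/324000000, min=169347974731/27993600000, spread=10181140633/139968000000
Step 8: max=118812777431/19440000000, min=10177422344129/1679616000000, spread=440008129547/8398080000000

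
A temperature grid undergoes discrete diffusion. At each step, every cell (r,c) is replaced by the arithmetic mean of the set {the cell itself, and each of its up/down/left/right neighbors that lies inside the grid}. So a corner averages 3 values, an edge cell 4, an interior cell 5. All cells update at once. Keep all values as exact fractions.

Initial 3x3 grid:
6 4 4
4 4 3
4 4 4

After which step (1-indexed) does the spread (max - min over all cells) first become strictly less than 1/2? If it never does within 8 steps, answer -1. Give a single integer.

Step 1: max=14/3, min=11/3, spread=1
Step 2: max=41/9, min=893/240, spread=601/720
Step 3: max=583/135, min=8203/2160, spread=25/48
Step 4: max=138089/32400, min=504881/129600, spread=211/576
  -> spread < 1/2 first at step 4
Step 5: max=4068929/972000, min=30552307/7776000, spread=1777/6912
Step 6: max=484527851/116640000, min=1853899529/466560000, spread=14971/82944
Step 7: max=1803425167/437400000, min=111872057563/27993600000, spread=126121/995328
Step 8: max=1723999403309/419904000000, min=6746583691361/1679616000000, spread=1062499/11943936

Answer: 4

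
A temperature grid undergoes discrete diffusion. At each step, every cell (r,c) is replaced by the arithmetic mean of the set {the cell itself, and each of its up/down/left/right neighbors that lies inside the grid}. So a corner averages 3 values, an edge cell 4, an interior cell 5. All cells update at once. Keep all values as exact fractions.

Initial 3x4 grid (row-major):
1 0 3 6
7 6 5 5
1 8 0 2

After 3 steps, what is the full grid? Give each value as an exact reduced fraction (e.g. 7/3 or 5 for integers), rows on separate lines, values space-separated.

Answer: 7687/2160 1247/360 1391/360 4199/1080
1223/320 1613/400 94/25 629/160
9377/2160 2879/720 2807/720 1937/540

Derivation:
After step 1:
  8/3 5/2 7/2 14/3
  15/4 26/5 19/5 9/2
  16/3 15/4 15/4 7/3
After step 2:
  107/36 52/15 217/60 38/9
  339/80 19/5 83/20 153/40
  77/18 541/120 409/120 127/36
After step 3:
  7687/2160 1247/360 1391/360 4199/1080
  1223/320 1613/400 94/25 629/160
  9377/2160 2879/720 2807/720 1937/540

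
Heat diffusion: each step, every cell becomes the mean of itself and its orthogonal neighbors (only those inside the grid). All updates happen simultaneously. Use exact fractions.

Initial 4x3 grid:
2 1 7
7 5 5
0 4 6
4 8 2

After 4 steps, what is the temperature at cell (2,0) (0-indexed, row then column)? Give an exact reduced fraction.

Answer: 19921/4800

Derivation:
Step 1: cell (2,0) = 15/4
Step 2: cell (2,0) = 317/80
Step 3: cell (2,0) = 1931/480
Step 4: cell (2,0) = 19921/4800
Full grid after step 4:
  20347/5184 142549/34560 22825/5184
  6865/1728 307717/72000 3881/864
  19921/4800 39199/9000 100157/21600
  1013/240 385613/86400 59827/12960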